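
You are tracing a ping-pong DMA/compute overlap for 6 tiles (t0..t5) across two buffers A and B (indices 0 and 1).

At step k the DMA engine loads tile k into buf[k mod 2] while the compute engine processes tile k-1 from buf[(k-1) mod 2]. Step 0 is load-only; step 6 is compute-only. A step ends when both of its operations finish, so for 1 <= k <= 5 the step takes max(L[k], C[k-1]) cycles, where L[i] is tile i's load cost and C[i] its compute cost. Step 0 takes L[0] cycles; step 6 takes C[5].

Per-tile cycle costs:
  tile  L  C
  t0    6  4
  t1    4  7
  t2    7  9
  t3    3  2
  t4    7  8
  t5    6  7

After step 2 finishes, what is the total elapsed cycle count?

k=0 load=t0/6c comp=- wait=6 total=6
k=1 load=t1/4c comp=t0/4c wait=4 total=10
k=2 load=t2/7c comp=t1/7c wait=7 total=17
k=3 load=t3/3c comp=t2/9c wait=9 total=26
k=4 load=t4/7c comp=t3/2c wait=7 total=33
k=5 load=t5/6c comp=t4/8c wait=8 total=41
k=6 load=- comp=t5/7c wait=7 total=48

end_cycle[2] = 17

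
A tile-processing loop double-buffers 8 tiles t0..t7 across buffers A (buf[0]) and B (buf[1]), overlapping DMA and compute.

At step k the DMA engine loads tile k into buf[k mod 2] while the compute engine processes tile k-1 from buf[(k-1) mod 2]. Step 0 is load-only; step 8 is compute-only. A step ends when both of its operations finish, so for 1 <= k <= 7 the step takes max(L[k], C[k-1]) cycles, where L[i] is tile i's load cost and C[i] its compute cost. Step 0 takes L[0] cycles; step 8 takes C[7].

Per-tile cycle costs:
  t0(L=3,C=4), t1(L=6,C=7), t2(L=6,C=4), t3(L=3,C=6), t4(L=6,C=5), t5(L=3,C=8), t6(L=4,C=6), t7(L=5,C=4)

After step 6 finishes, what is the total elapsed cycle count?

end_cycle[6] = 39

  0. 3=3c; end=3; A:t0 B:-
  1. max(6,4)=6c; end=9; A:t0 B:t1
  2. max(6,7)=7c; end=16; A:t2 B:t1
  3. max(3,4)=4c; end=20; A:t2 B:t3
  4. max(6,6)=6c; end=26; A:t4 B:t3
  5. max(3,5)=5c; end=31; A:t4 B:t5
  6. max(4,8)=8c; end=39; A:t6 B:t5
  7. max(5,6)=6c; end=45; A:t6 B:t7
  8. 4=4c; end=49; A:t6 B:t7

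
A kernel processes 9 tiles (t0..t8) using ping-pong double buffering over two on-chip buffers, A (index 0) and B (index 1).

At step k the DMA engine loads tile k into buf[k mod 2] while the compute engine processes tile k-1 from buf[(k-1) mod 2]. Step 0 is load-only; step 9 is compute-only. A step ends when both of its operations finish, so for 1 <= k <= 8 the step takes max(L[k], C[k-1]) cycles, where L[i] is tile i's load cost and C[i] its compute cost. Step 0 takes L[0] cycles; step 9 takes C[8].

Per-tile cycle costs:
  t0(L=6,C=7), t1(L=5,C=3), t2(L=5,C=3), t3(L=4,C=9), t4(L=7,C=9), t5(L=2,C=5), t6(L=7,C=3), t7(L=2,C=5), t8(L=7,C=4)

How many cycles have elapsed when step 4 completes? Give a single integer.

[0] DMA t0→A (6c) ∥ CU idle ⇒ 6c, clock 6
[1] DMA t1→B (5c) ∥ CU A:t0 (7c) ⇒ 7c, clock 13
[2] DMA t2→A (5c) ∥ CU B:t1 (3c) ⇒ 5c, clock 18
[3] DMA t3→B (4c) ∥ CU A:t2 (3c) ⇒ 4c, clock 22
[4] DMA t4→A (7c) ∥ CU B:t3 (9c) ⇒ 9c, clock 31
[5] DMA t5→B (2c) ∥ CU A:t4 (9c) ⇒ 9c, clock 40
[6] DMA t6→A (7c) ∥ CU B:t5 (5c) ⇒ 7c, clock 47
[7] DMA t7→B (2c) ∥ CU A:t6 (3c) ⇒ 3c, clock 50
[8] DMA t8→A (7c) ∥ CU B:t7 (5c) ⇒ 7c, clock 57
[9] DMA idle ∥ CU A:t8 (4c) ⇒ 4c, clock 61

end_cycle[4] = 31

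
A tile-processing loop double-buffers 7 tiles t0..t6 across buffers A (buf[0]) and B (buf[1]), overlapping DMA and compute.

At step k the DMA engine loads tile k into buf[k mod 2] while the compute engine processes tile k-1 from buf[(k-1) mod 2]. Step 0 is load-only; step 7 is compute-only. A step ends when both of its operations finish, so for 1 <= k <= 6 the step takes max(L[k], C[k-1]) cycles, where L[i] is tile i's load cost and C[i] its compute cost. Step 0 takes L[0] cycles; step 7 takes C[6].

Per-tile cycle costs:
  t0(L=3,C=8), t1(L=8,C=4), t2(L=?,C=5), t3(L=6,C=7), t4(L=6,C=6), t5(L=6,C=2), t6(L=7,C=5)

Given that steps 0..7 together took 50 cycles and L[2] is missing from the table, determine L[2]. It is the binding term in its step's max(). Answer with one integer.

step 0 → dur = L[0]=3 = 3
step 1 → dur = max(L[1]=8, C[0]=8) = 8
step 2 → dur = max(L[2]=?, C[1]=4) = L[2]  (unknown; binding)
step 3 → dur = max(L[3]=6, C[2]=5) = 6
step 4 → dur = max(L[4]=6, C[3]=7) = 7
step 5 → dur = max(L[5]=6, C[4]=6) = 6
step 6 → dur = max(L[6]=7, C[5]=2) = 7
step 7 → dur = C[6]=5 = 5
sum of known step durations = 42
dur[2] = total - known = 50 - 42 = 8
L[2] is the binding max in step 2, so L[2] = dur[2] = 8

L[2] = 8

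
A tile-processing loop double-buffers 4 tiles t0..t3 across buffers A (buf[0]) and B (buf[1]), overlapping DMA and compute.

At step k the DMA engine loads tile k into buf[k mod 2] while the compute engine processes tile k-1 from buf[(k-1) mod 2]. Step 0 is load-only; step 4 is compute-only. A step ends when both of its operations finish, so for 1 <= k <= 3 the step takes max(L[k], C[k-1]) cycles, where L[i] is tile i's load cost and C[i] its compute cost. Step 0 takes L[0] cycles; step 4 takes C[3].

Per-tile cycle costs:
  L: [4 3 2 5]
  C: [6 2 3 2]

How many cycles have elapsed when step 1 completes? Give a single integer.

end_cycle[1] = 10

step 0: L[0]=4 → dur=4, Σ=4 | A=load:t0 B=idle [load-only]
step 1: L[1]=3 C[0]=6 → dur=6, Σ=10 | A=compute:t0 B=load:t1 [compute-bound]
step 2: L[2]=2 C[1]=2 → dur=2, Σ=12 | A=load:t2 B=compute:t1 [tied]
step 3: L[3]=5 C[2]=3 → dur=5, Σ=17 | A=compute:t2 B=load:t3 [load-bound]
step 4: C[3]=2 → dur=2, Σ=19 | A=idle B=compute:t3 [compute-only]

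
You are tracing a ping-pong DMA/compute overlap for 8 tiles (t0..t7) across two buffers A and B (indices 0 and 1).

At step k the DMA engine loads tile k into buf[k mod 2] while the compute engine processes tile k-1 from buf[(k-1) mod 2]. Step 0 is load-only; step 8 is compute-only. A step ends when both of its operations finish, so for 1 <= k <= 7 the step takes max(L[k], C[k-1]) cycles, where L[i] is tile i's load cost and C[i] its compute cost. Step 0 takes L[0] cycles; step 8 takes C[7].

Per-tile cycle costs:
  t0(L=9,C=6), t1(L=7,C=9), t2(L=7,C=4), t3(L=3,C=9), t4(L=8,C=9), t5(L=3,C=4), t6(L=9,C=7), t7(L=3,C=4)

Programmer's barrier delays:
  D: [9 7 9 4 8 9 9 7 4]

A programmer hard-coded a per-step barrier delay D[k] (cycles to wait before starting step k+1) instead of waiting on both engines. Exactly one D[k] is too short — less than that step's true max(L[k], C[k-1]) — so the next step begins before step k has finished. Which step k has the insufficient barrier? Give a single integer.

hazard at step 4

step 0: need L[0]=9 = 9; D[0]=9 ok
step 1: need max(L[1]=7,C[0]=6) = 7; D[1]=7 ok
step 2: need max(L[2]=7,C[1]=9) = 9; D[2]=9 ok
step 3: need max(L[3]=3,C[2]=4) = 4; D[3]=4 ok
step 4: need max(L[4]=8,C[3]=9) = 9; D[4]=8 SHORT
step 5: need max(L[5]=3,C[4]=9) = 9; D[5]=9 ok
step 6: need max(L[6]=9,C[5]=4) = 9; D[6]=9 ok
step 7: need max(L[7]=3,C[6]=7) = 7; D[7]=7 ok
step 8: need C[7]=4 = 4; D[8]=4 ok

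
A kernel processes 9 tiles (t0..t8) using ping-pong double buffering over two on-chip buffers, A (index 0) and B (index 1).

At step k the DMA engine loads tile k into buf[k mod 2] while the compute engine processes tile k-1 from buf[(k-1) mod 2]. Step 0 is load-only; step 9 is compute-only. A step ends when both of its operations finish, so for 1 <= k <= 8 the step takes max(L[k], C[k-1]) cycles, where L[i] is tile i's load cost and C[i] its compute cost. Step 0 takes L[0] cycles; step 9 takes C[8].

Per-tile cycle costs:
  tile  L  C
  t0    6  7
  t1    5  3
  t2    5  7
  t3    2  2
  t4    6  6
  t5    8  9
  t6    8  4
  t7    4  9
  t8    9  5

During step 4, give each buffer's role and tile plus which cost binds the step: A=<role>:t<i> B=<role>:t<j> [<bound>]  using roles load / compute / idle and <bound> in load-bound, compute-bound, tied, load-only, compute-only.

  0. 6=6c; end=6; A:t0 B:-
  1. max(5,7)=7c; end=13; A:t0 B:t1
  2. max(5,3)=5c; end=18; A:t2 B:t1
  3. max(2,7)=7c; end=25; A:t2 B:t3
  4. max(6,2)=6c; end=31; A:t4 B:t3
  5. max(8,6)=8c; end=39; A:t4 B:t5
  6. max(8,9)=9c; end=48; A:t6 B:t5
  7. max(4,4)=4c; end=52; A:t6 B:t7
  8. max(9,9)=9c; end=61; A:t8 B:t7
  9. 5=5c; end=66; A:t8 B:t7

step 4: A=load:t4 B=compute:t3 [load-bound]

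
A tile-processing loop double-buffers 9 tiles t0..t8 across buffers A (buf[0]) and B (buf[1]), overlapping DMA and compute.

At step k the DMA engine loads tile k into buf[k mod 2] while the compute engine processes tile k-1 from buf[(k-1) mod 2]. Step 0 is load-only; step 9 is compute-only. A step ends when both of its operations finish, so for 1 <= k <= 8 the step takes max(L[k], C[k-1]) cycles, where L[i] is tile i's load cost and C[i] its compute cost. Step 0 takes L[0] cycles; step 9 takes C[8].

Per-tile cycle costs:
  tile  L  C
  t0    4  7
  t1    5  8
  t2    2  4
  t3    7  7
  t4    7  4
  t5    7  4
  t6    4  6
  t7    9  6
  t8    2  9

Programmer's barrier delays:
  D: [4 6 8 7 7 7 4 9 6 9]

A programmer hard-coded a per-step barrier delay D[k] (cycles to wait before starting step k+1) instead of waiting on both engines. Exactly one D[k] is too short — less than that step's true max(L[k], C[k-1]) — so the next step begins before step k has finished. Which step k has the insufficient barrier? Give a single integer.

step 0: need L[0]=4 = 4; D[0]=4 ok
step 1: need max(L[1]=5,C[0]=7) = 7; D[1]=6 SHORT
step 2: need max(L[2]=2,C[1]=8) = 8; D[2]=8 ok
step 3: need max(L[3]=7,C[2]=4) = 7; D[3]=7 ok
step 4: need max(L[4]=7,C[3]=7) = 7; D[4]=7 ok
step 5: need max(L[5]=7,C[4]=4) = 7; D[5]=7 ok
step 6: need max(L[6]=4,C[5]=4) = 4; D[6]=4 ok
step 7: need max(L[7]=9,C[6]=6) = 9; D[7]=9 ok
step 8: need max(L[8]=2,C[7]=6) = 6; D[8]=6 ok
step 9: need C[8]=9 = 9; D[9]=9 ok

hazard at step 1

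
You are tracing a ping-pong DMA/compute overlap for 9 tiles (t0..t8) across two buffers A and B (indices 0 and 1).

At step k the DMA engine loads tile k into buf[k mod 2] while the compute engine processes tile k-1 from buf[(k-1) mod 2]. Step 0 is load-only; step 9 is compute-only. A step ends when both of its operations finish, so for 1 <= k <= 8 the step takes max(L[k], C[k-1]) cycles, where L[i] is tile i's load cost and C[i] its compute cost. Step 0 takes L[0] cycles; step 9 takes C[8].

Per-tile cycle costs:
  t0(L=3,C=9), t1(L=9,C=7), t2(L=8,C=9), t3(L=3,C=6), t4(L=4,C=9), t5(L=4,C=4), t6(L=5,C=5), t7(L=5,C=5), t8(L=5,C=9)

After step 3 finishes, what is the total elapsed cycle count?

end_cycle[3] = 29

step 0: L[0]=3 → dur=3, Σ=3 | A=load:t0 B=idle [load-only]
step 1: L[1]=9 C[0]=9 → dur=9, Σ=12 | A=compute:t0 B=load:t1 [tied]
step 2: L[2]=8 C[1]=7 → dur=8, Σ=20 | A=load:t2 B=compute:t1 [load-bound]
step 3: L[3]=3 C[2]=9 → dur=9, Σ=29 | A=compute:t2 B=load:t3 [compute-bound]
step 4: L[4]=4 C[3]=6 → dur=6, Σ=35 | A=load:t4 B=compute:t3 [compute-bound]
step 5: L[5]=4 C[4]=9 → dur=9, Σ=44 | A=compute:t4 B=load:t5 [compute-bound]
step 6: L[6]=5 C[5]=4 → dur=5, Σ=49 | A=load:t6 B=compute:t5 [load-bound]
step 7: L[7]=5 C[6]=5 → dur=5, Σ=54 | A=compute:t6 B=load:t7 [tied]
step 8: L[8]=5 C[7]=5 → dur=5, Σ=59 | A=load:t8 B=compute:t7 [tied]
step 9: C[8]=9 → dur=9, Σ=68 | A=compute:t8 B=idle [compute-only]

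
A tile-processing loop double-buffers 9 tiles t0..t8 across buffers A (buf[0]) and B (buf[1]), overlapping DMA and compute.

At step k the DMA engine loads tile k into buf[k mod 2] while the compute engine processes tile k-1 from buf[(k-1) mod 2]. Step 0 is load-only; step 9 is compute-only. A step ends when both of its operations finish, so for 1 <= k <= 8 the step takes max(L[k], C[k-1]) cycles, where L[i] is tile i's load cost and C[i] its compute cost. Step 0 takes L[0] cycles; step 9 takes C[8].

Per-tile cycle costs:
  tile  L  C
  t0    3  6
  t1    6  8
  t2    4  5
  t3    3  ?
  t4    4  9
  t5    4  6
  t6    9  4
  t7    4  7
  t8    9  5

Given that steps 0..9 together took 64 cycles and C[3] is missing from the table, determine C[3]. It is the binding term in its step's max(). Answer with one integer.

C[3] = 6

step 0: dur = L[0]=3 = 3
step 1: dur = max(L[1]=6, C[0]=6) = 6
step 2: dur = max(L[2]=4, C[1]=8) = 8
step 3: dur = max(L[3]=3, C[2]=5) = 5
step 4: dur = max(L[4]=4, C[3]=?) = C[3]  (unknown; binding)
step 5: dur = max(L[5]=4, C[4]=9) = 9
step 6: dur = max(L[6]=9, C[5]=6) = 9
step 7: dur = max(L[7]=4, C[6]=4) = 4
step 8: dur = max(L[8]=9, C[7]=7) = 9
step 9: dur = C[8]=5 = 5
sum of known step durations = 58
dur[4] = total - known = 64 - 58 = 6
C[3] is the binding max in step 4, so C[3] = dur[4] = 6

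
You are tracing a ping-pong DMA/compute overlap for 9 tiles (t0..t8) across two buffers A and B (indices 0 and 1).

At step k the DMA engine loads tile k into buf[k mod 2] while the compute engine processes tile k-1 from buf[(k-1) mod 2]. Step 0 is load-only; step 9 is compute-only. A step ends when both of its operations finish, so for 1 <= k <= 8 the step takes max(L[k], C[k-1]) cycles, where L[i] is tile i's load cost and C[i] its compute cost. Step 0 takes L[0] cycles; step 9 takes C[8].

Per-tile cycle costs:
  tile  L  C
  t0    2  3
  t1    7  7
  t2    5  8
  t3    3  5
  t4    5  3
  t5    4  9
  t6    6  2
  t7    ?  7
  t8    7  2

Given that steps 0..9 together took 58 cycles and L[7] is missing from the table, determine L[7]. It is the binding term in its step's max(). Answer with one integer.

L[7] = 7

step 0 → dur = L[0]=2 = 2
step 1 → dur = max(L[1]=7, C[0]=3) = 7
step 2 → dur = max(L[2]=5, C[1]=7) = 7
step 3 → dur = max(L[3]=3, C[2]=8) = 8
step 4 → dur = max(L[4]=5, C[3]=5) = 5
step 5 → dur = max(L[5]=4, C[4]=3) = 4
step 6 → dur = max(L[6]=6, C[5]=9) = 9
step 7 → dur = max(L[7]=?, C[6]=2) = L[7]  (unknown; binding)
step 8 → dur = max(L[8]=7, C[7]=7) = 7
step 9 → dur = C[8]=2 = 2
sum of known step durations = 51
dur[7] = total - known = 58 - 51 = 7
L[7] is the binding max in step 7, so L[7] = dur[7] = 7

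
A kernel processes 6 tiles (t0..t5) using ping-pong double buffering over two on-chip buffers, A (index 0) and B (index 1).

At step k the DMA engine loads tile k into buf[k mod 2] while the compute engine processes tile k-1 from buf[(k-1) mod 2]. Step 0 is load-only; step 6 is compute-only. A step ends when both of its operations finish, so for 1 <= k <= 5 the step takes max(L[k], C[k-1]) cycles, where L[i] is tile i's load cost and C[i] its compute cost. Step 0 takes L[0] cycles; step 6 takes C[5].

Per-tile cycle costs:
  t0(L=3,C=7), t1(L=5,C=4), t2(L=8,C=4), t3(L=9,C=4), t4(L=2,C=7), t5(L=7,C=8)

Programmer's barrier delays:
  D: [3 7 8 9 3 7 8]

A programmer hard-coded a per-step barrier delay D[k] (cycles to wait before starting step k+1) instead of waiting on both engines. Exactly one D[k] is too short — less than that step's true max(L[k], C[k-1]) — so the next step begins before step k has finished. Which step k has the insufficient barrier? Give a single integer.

hazard at step 4

k=0 barrier L[0]=3→3c, D[0]=3 ok
k=1 barrier max(L[1]=5,C[0]=7)→7c, D[1]=7 ok
k=2 barrier max(L[2]=8,C[1]=4)→8c, D[2]=8 ok
k=3 barrier max(L[3]=9,C[2]=4)→9c, D[3]=9 ok
k=4 barrier max(L[4]=2,C[3]=4)→4c, D[4]=3 SHORT
k=5 barrier max(L[5]=7,C[4]=7)→7c, D[5]=7 ok
k=6 barrier C[5]=8→8c, D[6]=8 ok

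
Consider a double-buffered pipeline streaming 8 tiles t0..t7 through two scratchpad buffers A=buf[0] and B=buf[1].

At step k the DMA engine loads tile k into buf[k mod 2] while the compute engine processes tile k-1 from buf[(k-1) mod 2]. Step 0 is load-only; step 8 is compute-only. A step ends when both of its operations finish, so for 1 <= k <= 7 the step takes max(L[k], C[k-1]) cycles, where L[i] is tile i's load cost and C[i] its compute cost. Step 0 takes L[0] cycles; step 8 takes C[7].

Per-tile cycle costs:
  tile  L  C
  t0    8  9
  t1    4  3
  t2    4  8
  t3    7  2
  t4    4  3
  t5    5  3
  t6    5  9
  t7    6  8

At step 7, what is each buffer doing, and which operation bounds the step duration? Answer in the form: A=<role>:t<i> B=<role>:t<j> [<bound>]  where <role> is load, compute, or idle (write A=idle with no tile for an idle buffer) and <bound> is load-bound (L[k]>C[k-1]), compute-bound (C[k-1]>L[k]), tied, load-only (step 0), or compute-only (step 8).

step 7: A=compute:t6 B=load:t7 [compute-bound]

step 0: L[0]=8 → dur=8, Σ=8 | A=load:t0 B=idle [load-only]
step 1: L[1]=4 C[0]=9 → dur=9, Σ=17 | A=compute:t0 B=load:t1 [compute-bound]
step 2: L[2]=4 C[1]=3 → dur=4, Σ=21 | A=load:t2 B=compute:t1 [load-bound]
step 3: L[3]=7 C[2]=8 → dur=8, Σ=29 | A=compute:t2 B=load:t3 [compute-bound]
step 4: L[4]=4 C[3]=2 → dur=4, Σ=33 | A=load:t4 B=compute:t3 [load-bound]
step 5: L[5]=5 C[4]=3 → dur=5, Σ=38 | A=compute:t4 B=load:t5 [load-bound]
step 6: L[6]=5 C[5]=3 → dur=5, Σ=43 | A=load:t6 B=compute:t5 [load-bound]
step 7: L[7]=6 C[6]=9 → dur=9, Σ=52 | A=compute:t6 B=load:t7 [compute-bound]
step 8: C[7]=8 → dur=8, Σ=60 | A=idle B=compute:t7 [compute-only]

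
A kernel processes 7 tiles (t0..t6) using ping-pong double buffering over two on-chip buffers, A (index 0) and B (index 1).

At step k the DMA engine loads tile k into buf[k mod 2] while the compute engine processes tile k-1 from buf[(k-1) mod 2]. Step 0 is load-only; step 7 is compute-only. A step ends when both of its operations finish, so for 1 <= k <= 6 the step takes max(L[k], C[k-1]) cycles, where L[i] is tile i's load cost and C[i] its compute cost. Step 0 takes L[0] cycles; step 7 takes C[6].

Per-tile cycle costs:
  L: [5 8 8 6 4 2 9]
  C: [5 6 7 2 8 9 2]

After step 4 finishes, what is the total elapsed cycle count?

end_cycle[4] = 32

step 0: L[0]=5 → dur=5, Σ=5 | A=load:t0 B=idle [load-only]
step 1: L[1]=8 C[0]=5 → dur=8, Σ=13 | A=compute:t0 B=load:t1 [load-bound]
step 2: L[2]=8 C[1]=6 → dur=8, Σ=21 | A=load:t2 B=compute:t1 [load-bound]
step 3: L[3]=6 C[2]=7 → dur=7, Σ=28 | A=compute:t2 B=load:t3 [compute-bound]
step 4: L[4]=4 C[3]=2 → dur=4, Σ=32 | A=load:t4 B=compute:t3 [load-bound]
step 5: L[5]=2 C[4]=8 → dur=8, Σ=40 | A=compute:t4 B=load:t5 [compute-bound]
step 6: L[6]=9 C[5]=9 → dur=9, Σ=49 | A=load:t6 B=compute:t5 [tied]
step 7: C[6]=2 → dur=2, Σ=51 | A=compute:t6 B=idle [compute-only]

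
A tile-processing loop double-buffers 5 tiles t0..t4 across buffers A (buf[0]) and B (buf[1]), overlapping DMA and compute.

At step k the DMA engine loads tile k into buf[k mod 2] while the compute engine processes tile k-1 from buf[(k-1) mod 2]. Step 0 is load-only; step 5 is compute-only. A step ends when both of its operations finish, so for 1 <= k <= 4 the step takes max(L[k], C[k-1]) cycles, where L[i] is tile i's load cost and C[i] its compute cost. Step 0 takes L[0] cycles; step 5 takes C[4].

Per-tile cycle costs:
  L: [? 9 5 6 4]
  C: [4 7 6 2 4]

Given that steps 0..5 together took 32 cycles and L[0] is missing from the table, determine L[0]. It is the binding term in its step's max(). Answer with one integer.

step 0: dur = L[0]=? = L[0]  (unknown; binding)
step 1: dur = max(L[1]=9, C[0]=4) = 9
step 2: dur = max(L[2]=5, C[1]=7) = 7
step 3: dur = max(L[3]=6, C[2]=6) = 6
step 4: dur = max(L[4]=4, C[3]=2) = 4
step 5: dur = C[4]=4 = 4
sum of known step durations = 30
dur[0] = total - known = 32 - 30 = 2
L[0] is the binding max in step 0, so L[0] = dur[0] = 2

L[0] = 2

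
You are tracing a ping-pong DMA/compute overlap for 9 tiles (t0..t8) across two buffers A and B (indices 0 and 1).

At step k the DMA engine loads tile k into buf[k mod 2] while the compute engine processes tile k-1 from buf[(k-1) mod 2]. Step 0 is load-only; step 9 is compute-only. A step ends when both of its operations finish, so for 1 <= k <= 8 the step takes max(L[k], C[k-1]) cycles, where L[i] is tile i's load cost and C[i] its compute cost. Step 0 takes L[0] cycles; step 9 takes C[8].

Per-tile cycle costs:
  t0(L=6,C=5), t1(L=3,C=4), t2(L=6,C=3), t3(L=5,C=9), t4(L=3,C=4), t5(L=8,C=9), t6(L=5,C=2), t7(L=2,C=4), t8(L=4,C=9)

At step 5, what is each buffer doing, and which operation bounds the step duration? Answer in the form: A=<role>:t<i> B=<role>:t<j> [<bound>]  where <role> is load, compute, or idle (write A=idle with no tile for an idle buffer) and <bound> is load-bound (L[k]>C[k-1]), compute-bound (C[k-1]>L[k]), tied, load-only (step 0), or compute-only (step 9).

  0. 6=6c; end=6; A:t0 B:-
  1. max(3,5)=5c; end=11; A:t0 B:t1
  2. max(6,4)=6c; end=17; A:t2 B:t1
  3. max(5,3)=5c; end=22; A:t2 B:t3
  4. max(3,9)=9c; end=31; A:t4 B:t3
  5. max(8,4)=8c; end=39; A:t4 B:t5
  6. max(5,9)=9c; end=48; A:t6 B:t5
  7. max(2,2)=2c; end=50; A:t6 B:t7
  8. max(4,4)=4c; end=54; A:t8 B:t7
  9. 9=9c; end=63; A:t8 B:t7

step 5: A=compute:t4 B=load:t5 [load-bound]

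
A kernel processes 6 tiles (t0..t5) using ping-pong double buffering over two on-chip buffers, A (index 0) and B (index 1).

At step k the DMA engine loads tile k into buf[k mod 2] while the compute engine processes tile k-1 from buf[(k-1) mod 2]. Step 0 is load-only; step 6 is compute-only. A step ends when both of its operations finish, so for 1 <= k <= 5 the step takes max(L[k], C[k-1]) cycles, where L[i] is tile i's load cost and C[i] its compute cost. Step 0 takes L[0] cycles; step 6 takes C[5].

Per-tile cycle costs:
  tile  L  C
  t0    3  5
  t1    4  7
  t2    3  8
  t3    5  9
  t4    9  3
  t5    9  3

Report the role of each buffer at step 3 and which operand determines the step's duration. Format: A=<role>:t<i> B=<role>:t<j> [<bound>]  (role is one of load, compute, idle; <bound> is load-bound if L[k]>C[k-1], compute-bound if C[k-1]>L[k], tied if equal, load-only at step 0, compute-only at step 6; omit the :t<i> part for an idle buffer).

step 3: A=compute:t2 B=load:t3 [compute-bound]

[0] DMA t0→A (3c) ∥ CU idle ⇒ 3c, clock 3
[1] DMA t1→B (4c) ∥ CU A:t0 (5c) ⇒ 5c, clock 8
[2] DMA t2→A (3c) ∥ CU B:t1 (7c) ⇒ 7c, clock 15
[3] DMA t3→B (5c) ∥ CU A:t2 (8c) ⇒ 8c, clock 23
[4] DMA t4→A (9c) ∥ CU B:t3 (9c) ⇒ 9c, clock 32
[5] DMA t5→B (9c) ∥ CU A:t4 (3c) ⇒ 9c, clock 41
[6] DMA idle ∥ CU B:t5 (3c) ⇒ 3c, clock 44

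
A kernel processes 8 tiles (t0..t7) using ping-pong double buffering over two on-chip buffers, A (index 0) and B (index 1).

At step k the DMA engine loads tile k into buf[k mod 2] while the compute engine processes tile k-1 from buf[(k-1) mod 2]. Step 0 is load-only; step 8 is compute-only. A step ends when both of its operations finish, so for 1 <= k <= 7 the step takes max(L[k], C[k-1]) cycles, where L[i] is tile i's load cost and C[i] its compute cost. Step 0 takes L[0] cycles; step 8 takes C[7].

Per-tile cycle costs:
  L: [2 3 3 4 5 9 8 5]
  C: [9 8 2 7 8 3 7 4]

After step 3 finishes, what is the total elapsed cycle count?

end_cycle[3] = 23

step 0: L[0]=2 → dur=2, Σ=2 | A=load:t0 B=idle [load-only]
step 1: L[1]=3 C[0]=9 → dur=9, Σ=11 | A=compute:t0 B=load:t1 [compute-bound]
step 2: L[2]=3 C[1]=8 → dur=8, Σ=19 | A=load:t2 B=compute:t1 [compute-bound]
step 3: L[3]=4 C[2]=2 → dur=4, Σ=23 | A=compute:t2 B=load:t3 [load-bound]
step 4: L[4]=5 C[3]=7 → dur=7, Σ=30 | A=load:t4 B=compute:t3 [compute-bound]
step 5: L[5]=9 C[4]=8 → dur=9, Σ=39 | A=compute:t4 B=load:t5 [load-bound]
step 6: L[6]=8 C[5]=3 → dur=8, Σ=47 | A=load:t6 B=compute:t5 [load-bound]
step 7: L[7]=5 C[6]=7 → dur=7, Σ=54 | A=compute:t6 B=load:t7 [compute-bound]
step 8: C[7]=4 → dur=4, Σ=58 | A=idle B=compute:t7 [compute-only]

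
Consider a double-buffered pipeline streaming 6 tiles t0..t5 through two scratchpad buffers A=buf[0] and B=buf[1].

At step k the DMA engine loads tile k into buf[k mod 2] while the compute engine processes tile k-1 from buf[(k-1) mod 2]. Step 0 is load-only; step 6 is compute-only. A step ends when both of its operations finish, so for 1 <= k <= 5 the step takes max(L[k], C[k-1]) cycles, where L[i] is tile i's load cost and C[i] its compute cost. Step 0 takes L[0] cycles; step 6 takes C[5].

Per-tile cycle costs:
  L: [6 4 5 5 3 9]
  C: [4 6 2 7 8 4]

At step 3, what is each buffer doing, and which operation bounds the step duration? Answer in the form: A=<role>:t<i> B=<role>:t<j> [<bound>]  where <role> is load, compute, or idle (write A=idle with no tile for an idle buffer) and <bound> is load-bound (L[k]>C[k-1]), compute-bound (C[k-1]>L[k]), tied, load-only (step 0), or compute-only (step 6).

  0. 6=6c; end=6; A:t0 B:-
  1. max(4,4)=4c; end=10; A:t0 B:t1
  2. max(5,6)=6c; end=16; A:t2 B:t1
  3. max(5,2)=5c; end=21; A:t2 B:t3
  4. max(3,7)=7c; end=28; A:t4 B:t3
  5. max(9,8)=9c; end=37; A:t4 B:t5
  6. 4=4c; end=41; A:t4 B:t5

step 3: A=compute:t2 B=load:t3 [load-bound]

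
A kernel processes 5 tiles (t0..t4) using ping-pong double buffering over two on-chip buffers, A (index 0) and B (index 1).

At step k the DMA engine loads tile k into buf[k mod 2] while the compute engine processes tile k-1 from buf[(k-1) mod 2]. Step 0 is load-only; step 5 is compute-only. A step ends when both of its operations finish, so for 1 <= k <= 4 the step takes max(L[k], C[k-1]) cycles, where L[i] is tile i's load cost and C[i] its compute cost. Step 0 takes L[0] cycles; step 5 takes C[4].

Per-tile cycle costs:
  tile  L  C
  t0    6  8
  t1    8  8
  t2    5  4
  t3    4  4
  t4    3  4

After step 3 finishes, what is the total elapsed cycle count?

end_cycle[3] = 26

step 0: L[0]=6 → dur=6, Σ=6 | A=load:t0 B=idle [load-only]
step 1: L[1]=8 C[0]=8 → dur=8, Σ=14 | A=compute:t0 B=load:t1 [tied]
step 2: L[2]=5 C[1]=8 → dur=8, Σ=22 | A=load:t2 B=compute:t1 [compute-bound]
step 3: L[3]=4 C[2]=4 → dur=4, Σ=26 | A=compute:t2 B=load:t3 [tied]
step 4: L[4]=3 C[3]=4 → dur=4, Σ=30 | A=load:t4 B=compute:t3 [compute-bound]
step 5: C[4]=4 → dur=4, Σ=34 | A=compute:t4 B=idle [compute-only]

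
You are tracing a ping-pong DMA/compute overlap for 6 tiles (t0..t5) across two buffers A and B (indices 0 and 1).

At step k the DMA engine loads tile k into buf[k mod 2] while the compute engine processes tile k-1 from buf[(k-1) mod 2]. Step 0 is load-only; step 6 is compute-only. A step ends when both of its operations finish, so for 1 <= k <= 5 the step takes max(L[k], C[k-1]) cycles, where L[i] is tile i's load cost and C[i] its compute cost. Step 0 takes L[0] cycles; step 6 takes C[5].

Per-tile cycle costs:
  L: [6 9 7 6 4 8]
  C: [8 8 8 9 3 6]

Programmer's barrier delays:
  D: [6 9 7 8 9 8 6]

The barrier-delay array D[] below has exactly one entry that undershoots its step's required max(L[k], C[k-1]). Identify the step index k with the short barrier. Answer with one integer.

hazard at step 2

k=0 barrier L[0]=6→6c, D[0]=6 ok
k=1 barrier max(L[1]=9,C[0]=8)→9c, D[1]=9 ok
k=2 barrier max(L[2]=7,C[1]=8)→8c, D[2]=7 SHORT
k=3 barrier max(L[3]=6,C[2]=8)→8c, D[3]=8 ok
k=4 barrier max(L[4]=4,C[3]=9)→9c, D[4]=9 ok
k=5 barrier max(L[5]=8,C[4]=3)→8c, D[5]=8 ok
k=6 barrier C[5]=6→6c, D[6]=6 ok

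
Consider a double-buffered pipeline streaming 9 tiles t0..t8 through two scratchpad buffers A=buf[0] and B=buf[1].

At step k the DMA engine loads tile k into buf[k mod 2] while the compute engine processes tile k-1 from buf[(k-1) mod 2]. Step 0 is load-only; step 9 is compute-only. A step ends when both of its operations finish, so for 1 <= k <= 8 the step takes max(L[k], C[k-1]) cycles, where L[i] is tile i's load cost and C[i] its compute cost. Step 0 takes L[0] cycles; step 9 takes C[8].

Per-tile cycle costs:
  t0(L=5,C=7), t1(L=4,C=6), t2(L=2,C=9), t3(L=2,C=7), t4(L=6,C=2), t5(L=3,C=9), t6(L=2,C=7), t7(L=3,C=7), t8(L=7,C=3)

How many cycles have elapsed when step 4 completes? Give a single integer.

end_cycle[4] = 34

  0. 5=5c; end=5; A:t0 B:-
  1. max(4,7)=7c; end=12; A:t0 B:t1
  2. max(2,6)=6c; end=18; A:t2 B:t1
  3. max(2,9)=9c; end=27; A:t2 B:t3
  4. max(6,7)=7c; end=34; A:t4 B:t3
  5. max(3,2)=3c; end=37; A:t4 B:t5
  6. max(2,9)=9c; end=46; A:t6 B:t5
  7. max(3,7)=7c; end=53; A:t6 B:t7
  8. max(7,7)=7c; end=60; A:t8 B:t7
  9. 3=3c; end=63; A:t8 B:t7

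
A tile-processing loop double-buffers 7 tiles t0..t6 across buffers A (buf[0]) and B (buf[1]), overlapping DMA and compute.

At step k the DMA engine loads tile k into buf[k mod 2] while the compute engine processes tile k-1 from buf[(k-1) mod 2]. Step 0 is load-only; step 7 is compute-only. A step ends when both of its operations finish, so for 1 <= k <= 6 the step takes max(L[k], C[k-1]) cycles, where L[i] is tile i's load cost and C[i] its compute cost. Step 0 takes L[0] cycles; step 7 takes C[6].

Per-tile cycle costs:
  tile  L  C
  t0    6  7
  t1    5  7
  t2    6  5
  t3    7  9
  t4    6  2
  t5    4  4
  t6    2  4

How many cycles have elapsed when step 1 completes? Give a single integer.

step 0: L[0]=6 → dur=6, Σ=6 | A=load:t0 B=idle [load-only]
step 1: L[1]=5 C[0]=7 → dur=7, Σ=13 | A=compute:t0 B=load:t1 [compute-bound]
step 2: L[2]=6 C[1]=7 → dur=7, Σ=20 | A=load:t2 B=compute:t1 [compute-bound]
step 3: L[3]=7 C[2]=5 → dur=7, Σ=27 | A=compute:t2 B=load:t3 [load-bound]
step 4: L[4]=6 C[3]=9 → dur=9, Σ=36 | A=load:t4 B=compute:t3 [compute-bound]
step 5: L[5]=4 C[4]=2 → dur=4, Σ=40 | A=compute:t4 B=load:t5 [load-bound]
step 6: L[6]=2 C[5]=4 → dur=4, Σ=44 | A=load:t6 B=compute:t5 [compute-bound]
step 7: C[6]=4 → dur=4, Σ=48 | A=compute:t6 B=idle [compute-only]

end_cycle[1] = 13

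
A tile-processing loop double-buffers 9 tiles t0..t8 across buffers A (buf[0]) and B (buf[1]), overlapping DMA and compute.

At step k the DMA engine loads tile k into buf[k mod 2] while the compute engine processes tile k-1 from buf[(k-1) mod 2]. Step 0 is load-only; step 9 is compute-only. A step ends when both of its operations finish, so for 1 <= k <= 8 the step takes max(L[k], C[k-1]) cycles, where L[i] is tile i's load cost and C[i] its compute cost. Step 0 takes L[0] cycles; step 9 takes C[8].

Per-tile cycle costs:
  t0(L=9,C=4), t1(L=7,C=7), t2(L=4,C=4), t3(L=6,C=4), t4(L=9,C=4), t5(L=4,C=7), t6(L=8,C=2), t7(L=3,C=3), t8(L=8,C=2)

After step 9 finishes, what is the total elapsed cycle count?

  0. 9=9c; end=9; A:t0 B:-
  1. max(7,4)=7c; end=16; A:t0 B:t1
  2. max(4,7)=7c; end=23; A:t2 B:t1
  3. max(6,4)=6c; end=29; A:t2 B:t3
  4. max(9,4)=9c; end=38; A:t4 B:t3
  5. max(4,4)=4c; end=42; A:t4 B:t5
  6. max(8,7)=8c; end=50; A:t6 B:t5
  7. max(3,2)=3c; end=53; A:t6 B:t7
  8. max(8,3)=8c; end=61; A:t8 B:t7
  9. 2=2c; end=63; A:t8 B:t7

end_cycle[9] = 63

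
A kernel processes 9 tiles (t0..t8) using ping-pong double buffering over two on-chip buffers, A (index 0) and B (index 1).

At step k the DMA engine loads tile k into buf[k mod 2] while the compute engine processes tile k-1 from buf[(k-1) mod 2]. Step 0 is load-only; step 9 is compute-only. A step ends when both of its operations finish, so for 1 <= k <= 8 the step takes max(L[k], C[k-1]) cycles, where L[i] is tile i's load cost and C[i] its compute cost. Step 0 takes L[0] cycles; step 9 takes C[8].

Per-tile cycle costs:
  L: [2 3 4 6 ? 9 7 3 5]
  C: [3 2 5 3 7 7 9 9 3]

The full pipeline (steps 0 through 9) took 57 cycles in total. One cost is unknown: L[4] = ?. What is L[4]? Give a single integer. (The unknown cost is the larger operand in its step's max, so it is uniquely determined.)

L[4] = 5

step 0 → dur = L[0]=2 = 2
step 1 → dur = max(L[1]=3, C[0]=3) = 3
step 2 → dur = max(L[2]=4, C[1]=2) = 4
step 3 → dur = max(L[3]=6, C[2]=5) = 6
step 4 → dur = max(L[4]=?, C[3]=3) = L[4]  (unknown; binding)
step 5 → dur = max(L[5]=9, C[4]=7) = 9
step 6 → dur = max(L[6]=7, C[5]=7) = 7
step 7 → dur = max(L[7]=3, C[6]=9) = 9
step 8 → dur = max(L[8]=5, C[7]=9) = 9
step 9 → dur = C[8]=3 = 3
sum of known step durations = 52
dur[4] = total - known = 57 - 52 = 5
L[4] is the binding max in step 4, so L[4] = dur[4] = 5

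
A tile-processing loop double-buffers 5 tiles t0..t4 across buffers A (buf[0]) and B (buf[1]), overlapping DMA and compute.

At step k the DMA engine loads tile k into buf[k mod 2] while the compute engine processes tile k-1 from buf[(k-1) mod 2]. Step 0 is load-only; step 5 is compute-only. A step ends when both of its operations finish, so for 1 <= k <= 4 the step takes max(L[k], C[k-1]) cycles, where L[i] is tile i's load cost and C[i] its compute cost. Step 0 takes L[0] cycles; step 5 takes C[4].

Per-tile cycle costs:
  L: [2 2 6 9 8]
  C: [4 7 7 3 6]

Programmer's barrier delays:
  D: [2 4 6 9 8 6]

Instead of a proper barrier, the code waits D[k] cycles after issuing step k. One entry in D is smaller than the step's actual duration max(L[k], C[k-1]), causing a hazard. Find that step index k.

hazard at step 2

step 0: need L[0]=2 = 2; D[0]=2 ok
step 1: need max(L[1]=2,C[0]=4) = 4; D[1]=4 ok
step 2: need max(L[2]=6,C[1]=7) = 7; D[2]=6 SHORT
step 3: need max(L[3]=9,C[2]=7) = 9; D[3]=9 ok
step 4: need max(L[4]=8,C[3]=3) = 8; D[4]=8 ok
step 5: need C[4]=6 = 6; D[5]=6 ok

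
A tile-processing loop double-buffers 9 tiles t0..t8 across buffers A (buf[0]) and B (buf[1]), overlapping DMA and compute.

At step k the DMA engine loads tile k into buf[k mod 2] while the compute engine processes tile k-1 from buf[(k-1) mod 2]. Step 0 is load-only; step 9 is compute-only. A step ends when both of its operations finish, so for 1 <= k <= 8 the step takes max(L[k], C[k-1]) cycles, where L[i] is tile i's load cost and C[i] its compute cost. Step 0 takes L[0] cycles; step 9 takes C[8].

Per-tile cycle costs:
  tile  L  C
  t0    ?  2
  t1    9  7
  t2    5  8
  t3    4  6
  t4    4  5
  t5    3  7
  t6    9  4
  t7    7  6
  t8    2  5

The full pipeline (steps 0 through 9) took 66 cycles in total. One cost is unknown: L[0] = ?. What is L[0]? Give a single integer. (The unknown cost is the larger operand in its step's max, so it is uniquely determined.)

step 0 → dur = L[0]=? = L[0]  (unknown; binding)
step 1 → dur = max(L[1]=9, C[0]=2) = 9
step 2 → dur = max(L[2]=5, C[1]=7) = 7
step 3 → dur = max(L[3]=4, C[2]=8) = 8
step 4 → dur = max(L[4]=4, C[3]=6) = 6
step 5 → dur = max(L[5]=3, C[4]=5) = 5
step 6 → dur = max(L[6]=9, C[5]=7) = 9
step 7 → dur = max(L[7]=7, C[6]=4) = 7
step 8 → dur = max(L[8]=2, C[7]=6) = 6
step 9 → dur = C[8]=5 = 5
sum of known step durations = 62
dur[0] = total - known = 66 - 62 = 4
L[0] is the binding max in step 0, so L[0] = dur[0] = 4

L[0] = 4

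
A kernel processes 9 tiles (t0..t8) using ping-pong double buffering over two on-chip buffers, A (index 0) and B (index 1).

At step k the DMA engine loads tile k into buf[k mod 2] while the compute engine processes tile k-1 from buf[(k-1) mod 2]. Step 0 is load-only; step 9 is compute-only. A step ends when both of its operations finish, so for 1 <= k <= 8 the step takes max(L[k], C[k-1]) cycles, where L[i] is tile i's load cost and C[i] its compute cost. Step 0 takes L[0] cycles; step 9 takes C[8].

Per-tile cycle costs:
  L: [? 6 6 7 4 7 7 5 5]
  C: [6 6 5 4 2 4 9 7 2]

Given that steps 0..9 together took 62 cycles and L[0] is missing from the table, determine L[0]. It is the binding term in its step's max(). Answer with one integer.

L[0] = 7

step 0 | dur = L[0]=? = L[0]  (unknown; binding)
step 1 | dur = max(L[1]=6, C[0]=6) = 6
step 2 | dur = max(L[2]=6, C[1]=6) = 6
step 3 | dur = max(L[3]=7, C[2]=5) = 7
step 4 | dur = max(L[4]=4, C[3]=4) = 4
step 5 | dur = max(L[5]=7, C[4]=2) = 7
step 6 | dur = max(L[6]=7, C[5]=4) = 7
step 7 | dur = max(L[7]=5, C[6]=9) = 9
step 8 | dur = max(L[8]=5, C[7]=7) = 7
step 9 | dur = C[8]=2 = 2
sum of known step durations = 55
dur[0] = total - known = 62 - 55 = 7
L[0] is the binding max in step 0, so L[0] = dur[0] = 7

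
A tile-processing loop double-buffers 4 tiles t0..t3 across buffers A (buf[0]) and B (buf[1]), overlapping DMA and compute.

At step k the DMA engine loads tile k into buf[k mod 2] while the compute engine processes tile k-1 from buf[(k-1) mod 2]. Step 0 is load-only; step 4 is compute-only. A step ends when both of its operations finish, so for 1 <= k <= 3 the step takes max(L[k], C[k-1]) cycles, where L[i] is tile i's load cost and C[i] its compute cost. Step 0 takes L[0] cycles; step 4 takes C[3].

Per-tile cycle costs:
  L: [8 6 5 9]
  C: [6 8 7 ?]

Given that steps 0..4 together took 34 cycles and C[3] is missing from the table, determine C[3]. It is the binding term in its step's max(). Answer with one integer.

step 0 → dur = L[0]=8 = 8
step 1 → dur = max(L[1]=6, C[0]=6) = 6
step 2 → dur = max(L[2]=5, C[1]=8) = 8
step 3 → dur = max(L[3]=9, C[2]=7) = 9
step 4 → dur = C[3]=? = C[3]  (unknown; binding)
sum of known step durations = 31
dur[4] = total - known = 34 - 31 = 3
C[3] is the binding max in step 4, so C[3] = dur[4] = 3

C[3] = 3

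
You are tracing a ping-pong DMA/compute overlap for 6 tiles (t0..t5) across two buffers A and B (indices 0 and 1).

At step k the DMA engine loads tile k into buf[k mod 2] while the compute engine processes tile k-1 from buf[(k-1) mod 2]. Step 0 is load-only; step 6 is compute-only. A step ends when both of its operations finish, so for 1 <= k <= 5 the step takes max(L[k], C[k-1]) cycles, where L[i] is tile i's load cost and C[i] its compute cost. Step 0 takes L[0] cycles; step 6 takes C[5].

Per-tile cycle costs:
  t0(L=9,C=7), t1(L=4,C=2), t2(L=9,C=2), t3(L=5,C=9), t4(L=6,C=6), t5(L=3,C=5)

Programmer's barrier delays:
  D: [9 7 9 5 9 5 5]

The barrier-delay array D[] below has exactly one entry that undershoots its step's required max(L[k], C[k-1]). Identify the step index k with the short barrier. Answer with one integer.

hazard at step 5

[0] required=L[0]=9=9 vs D=9 ok
[1] required=max(L[1]=4,C[0]=7)=7 vs D=7 ok
[2] required=max(L[2]=9,C[1]=2)=9 vs D=9 ok
[3] required=max(L[3]=5,C[2]=2)=5 vs D=5 ok
[4] required=max(L[4]=6,C[3]=9)=9 vs D=9 ok
[5] required=max(L[5]=3,C[4]=6)=6 vs D=5 SHORT
[6] required=C[5]=5=5 vs D=5 ok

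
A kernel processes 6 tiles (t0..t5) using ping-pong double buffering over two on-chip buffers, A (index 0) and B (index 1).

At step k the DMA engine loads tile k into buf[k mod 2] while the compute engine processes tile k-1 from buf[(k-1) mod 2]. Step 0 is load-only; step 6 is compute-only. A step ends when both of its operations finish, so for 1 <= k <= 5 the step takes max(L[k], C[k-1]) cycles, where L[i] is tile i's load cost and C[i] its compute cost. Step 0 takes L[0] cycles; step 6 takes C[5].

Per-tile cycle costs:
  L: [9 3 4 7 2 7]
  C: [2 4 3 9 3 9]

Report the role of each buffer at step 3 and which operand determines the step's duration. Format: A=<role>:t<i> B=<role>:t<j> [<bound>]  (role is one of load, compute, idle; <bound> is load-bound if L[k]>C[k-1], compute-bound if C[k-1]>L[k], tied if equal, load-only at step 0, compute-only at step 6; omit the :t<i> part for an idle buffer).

step 3: A=compute:t2 B=load:t3 [load-bound]

step 0: L[0]=9 → dur=9, Σ=9 | A=load:t0 B=idle [load-only]
step 1: L[1]=3 C[0]=2 → dur=3, Σ=12 | A=compute:t0 B=load:t1 [load-bound]
step 2: L[2]=4 C[1]=4 → dur=4, Σ=16 | A=load:t2 B=compute:t1 [tied]
step 3: L[3]=7 C[2]=3 → dur=7, Σ=23 | A=compute:t2 B=load:t3 [load-bound]
step 4: L[4]=2 C[3]=9 → dur=9, Σ=32 | A=load:t4 B=compute:t3 [compute-bound]
step 5: L[5]=7 C[4]=3 → dur=7, Σ=39 | A=compute:t4 B=load:t5 [load-bound]
step 6: C[5]=9 → dur=9, Σ=48 | A=idle B=compute:t5 [compute-only]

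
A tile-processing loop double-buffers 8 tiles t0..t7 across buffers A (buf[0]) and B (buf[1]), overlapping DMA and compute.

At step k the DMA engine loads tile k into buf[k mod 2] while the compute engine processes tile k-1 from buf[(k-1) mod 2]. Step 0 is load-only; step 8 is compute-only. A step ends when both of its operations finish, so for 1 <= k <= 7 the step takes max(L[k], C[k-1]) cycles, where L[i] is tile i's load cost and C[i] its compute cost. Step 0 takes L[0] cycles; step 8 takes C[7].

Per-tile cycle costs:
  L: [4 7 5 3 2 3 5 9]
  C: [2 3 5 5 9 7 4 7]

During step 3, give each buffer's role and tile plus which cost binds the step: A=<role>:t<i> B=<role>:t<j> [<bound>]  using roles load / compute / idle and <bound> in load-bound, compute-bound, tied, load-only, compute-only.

step 3: A=compute:t2 B=load:t3 [compute-bound]

[0] DMA t0→A (4c) ∥ CU idle ⇒ 4c, clock 4
[1] DMA t1→B (7c) ∥ CU A:t0 (2c) ⇒ 7c, clock 11
[2] DMA t2→A (5c) ∥ CU B:t1 (3c) ⇒ 5c, clock 16
[3] DMA t3→B (3c) ∥ CU A:t2 (5c) ⇒ 5c, clock 21
[4] DMA t4→A (2c) ∥ CU B:t3 (5c) ⇒ 5c, clock 26
[5] DMA t5→B (3c) ∥ CU A:t4 (9c) ⇒ 9c, clock 35
[6] DMA t6→A (5c) ∥ CU B:t5 (7c) ⇒ 7c, clock 42
[7] DMA t7→B (9c) ∥ CU A:t6 (4c) ⇒ 9c, clock 51
[8] DMA idle ∥ CU B:t7 (7c) ⇒ 7c, clock 58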